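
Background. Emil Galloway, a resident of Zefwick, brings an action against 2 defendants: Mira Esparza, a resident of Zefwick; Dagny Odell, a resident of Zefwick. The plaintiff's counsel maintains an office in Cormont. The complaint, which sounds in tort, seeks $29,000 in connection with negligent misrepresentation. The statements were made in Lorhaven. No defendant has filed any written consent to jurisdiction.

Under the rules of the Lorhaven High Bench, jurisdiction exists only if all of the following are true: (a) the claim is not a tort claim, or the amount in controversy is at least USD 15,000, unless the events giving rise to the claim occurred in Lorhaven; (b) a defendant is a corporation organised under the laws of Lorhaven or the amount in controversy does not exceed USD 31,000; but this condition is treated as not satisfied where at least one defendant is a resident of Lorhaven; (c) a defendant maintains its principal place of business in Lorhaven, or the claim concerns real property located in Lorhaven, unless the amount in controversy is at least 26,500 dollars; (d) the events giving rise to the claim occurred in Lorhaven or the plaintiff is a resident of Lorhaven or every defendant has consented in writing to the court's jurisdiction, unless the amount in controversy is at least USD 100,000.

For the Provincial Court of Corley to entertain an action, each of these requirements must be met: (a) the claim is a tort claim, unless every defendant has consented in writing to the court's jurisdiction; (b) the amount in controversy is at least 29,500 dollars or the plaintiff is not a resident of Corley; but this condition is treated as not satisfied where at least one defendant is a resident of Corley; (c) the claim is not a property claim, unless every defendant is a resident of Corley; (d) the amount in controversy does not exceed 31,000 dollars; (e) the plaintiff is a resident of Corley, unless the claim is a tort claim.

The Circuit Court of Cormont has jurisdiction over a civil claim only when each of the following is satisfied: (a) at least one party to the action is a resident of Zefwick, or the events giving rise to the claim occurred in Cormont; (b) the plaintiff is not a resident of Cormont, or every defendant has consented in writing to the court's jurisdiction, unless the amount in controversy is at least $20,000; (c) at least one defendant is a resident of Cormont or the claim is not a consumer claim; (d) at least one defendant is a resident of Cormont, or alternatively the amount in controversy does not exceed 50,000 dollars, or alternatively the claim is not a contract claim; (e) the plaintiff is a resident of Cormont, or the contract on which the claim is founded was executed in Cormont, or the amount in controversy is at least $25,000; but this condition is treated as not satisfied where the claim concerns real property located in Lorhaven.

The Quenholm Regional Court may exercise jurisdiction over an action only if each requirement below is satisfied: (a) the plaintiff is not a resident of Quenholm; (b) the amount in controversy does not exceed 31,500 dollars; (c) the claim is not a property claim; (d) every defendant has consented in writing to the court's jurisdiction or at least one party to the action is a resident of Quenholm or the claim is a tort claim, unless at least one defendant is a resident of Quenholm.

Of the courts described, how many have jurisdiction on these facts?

4

The Lorhaven High Bench:
  (a) The amount in controversy is USD 29,000, which meets the $15,000 floor, so one alternative holds. Satisfied.
  (b) The amount in controversy is $29,000, within the 31,000 dollars ceiling — that alternative is enough. The carve-out does not apply: no defendant resides in Lorhaven (they reside in Zefwick, Zefwick). Met.
  (c) No defendant is a corporation; the claim does not concern real property — none of the alternatives is met. The proviso rescues it, though: the amount in controversy is 29,000 dollars, which meets the 26,500 dollars floor. Met.
  (d) The operative events occurred in Lorhaven, so this disjunct is met. Condition met.
  → Jurisdiction lies.
The Provincial Court of Corley:
  (a) The claim is a tort claim. Condition met.
  (b) The plaintiff resides in Zefwick, which is not Corley, which satisfies one of the alternatives. The carve-out does not apply: no defendant resides in Corley (they reside in Zefwick, Zefwick). Satisfied.
  (c) The claim is a tort claim, not a property claim. Satisfied.
  (d) The amount in controversy is USD 29,000, within the $31,000 ceiling. Condition met.
  (e) The plaintiff resides in Zefwick, not Corley. But the claim is a tort claim, and the 'unless' clause therefore excuses the requirement. Met.
  → All conditions met; jurisdiction exists.
The Circuit Court of Cormont:
  (a) Emil Galloway resides in Zefwick, which satisfies one of the alternatives. Condition met.
  (b) The plaintiff resides in Zefwick, which is not Cormont, so one alternative holds. Met.
  (c) The claim is a tort claim, not a consumer claim, which satisfies one of the alternatives. Condition met.
  (d) The amount in controversy is USD 29,000, within the USD 50,000 ceiling — that alternative is enough. Satisfied.
  (e) The amount in controversy is $29,000, which meets the 25,000 dollars floor — that alternative is enough. The exception is not triggered, since the claim does not concern real property. Satisfied.
  → The court has jurisdiction.
The Quenholm Regional Court:
  (a) The plaintiff resides in Zefwick, which is not Quenholm. Met.
  (b) The amount in controversy is USD 29,000, within the $31,500 ceiling. Condition met.
  (c) The claim is a tort claim, not a property claim. Condition met.
  (d) The claim is a tort claim, which satisfies one of the alternatives. Met.
  → Every requirement is satisfied — jurisdiction.
Courts with jurisdiction: the Lorhaven High Bench, the Provincial Court of Corley, the Circuit Court of Cormont, the Quenholm Regional Court — 4 in total.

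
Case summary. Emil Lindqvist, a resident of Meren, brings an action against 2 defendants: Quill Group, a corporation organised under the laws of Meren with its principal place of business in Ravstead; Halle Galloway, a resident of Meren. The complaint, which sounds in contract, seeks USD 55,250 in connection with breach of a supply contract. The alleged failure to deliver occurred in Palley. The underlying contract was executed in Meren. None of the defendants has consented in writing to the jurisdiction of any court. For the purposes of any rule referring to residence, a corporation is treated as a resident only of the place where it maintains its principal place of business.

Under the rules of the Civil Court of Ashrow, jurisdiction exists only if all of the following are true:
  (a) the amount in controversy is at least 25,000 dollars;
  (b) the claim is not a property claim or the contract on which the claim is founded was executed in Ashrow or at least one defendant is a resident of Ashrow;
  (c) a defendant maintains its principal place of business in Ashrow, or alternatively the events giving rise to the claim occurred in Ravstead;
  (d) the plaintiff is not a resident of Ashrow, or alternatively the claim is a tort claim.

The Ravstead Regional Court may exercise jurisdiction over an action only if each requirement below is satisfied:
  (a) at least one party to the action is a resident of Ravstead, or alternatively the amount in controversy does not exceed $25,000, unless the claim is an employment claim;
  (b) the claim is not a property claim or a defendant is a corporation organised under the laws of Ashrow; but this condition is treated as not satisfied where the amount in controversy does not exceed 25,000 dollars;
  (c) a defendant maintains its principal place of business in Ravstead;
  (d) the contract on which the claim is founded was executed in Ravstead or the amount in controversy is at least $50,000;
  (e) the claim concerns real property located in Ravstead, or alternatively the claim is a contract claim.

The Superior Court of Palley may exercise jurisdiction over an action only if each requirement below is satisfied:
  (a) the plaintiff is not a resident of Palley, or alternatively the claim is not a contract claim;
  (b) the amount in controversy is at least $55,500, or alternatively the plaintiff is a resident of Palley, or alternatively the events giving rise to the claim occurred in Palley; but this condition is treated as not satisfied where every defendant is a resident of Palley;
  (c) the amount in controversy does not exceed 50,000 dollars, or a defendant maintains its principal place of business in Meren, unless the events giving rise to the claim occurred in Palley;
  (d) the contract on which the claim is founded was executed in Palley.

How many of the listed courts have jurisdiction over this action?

The Civil Court of Ashrow:
  (a) The amount in controversy is $55,250, which meets the $25,000 floor. Satisfied.
  (b) The claim is a contract claim, not a property claim, which satisfies one of the alternatives. Met.
  (c) The corporate defendant(s) have their principal place of business in Ravstead, not Ashrow; the operative events occurred in Palley, not Ravstead — every alternative fails. Fails.
  (d) The plaintiff resides in Meren, which is not Ashrow — that alternative is enough. Met.
  → No jurisdiction.
The Ravstead Regional Court:
  (a) Quill Group resides in Ravstead, so this disjunct is met. Condition met.
  (b) The claim is a contract claim, not a property claim, which satisfies one of the alternatives. The carve-out does not apply: the amount in controversy is 55,250 dollars, above the USD 25,000 ceiling. Met.
  (c) Quill Group has its principal place of business in Ravstead. Condition met.
  (d) The amount in controversy is USD 55,250, which meets the $50,000 floor, so one alternative holds. Met.
  (e) The claim is a contract claim — that alternative is enough. Satisfied.
  → The court has jurisdiction.
The Superior Court of Palley:
  (a) The plaintiff resides in Meren, which is not Palley — that alternative is enough. Condition met.
  (b) The operative events occurred in Palley, so one alternative holds. The exception is not triggered, since the defendants reside as follows — Quill Group in Ravstead, Halle Galloway in Meren — not all in Palley. Satisfied.
  (c) The amount in controversy is USD 55,250, above the USD 50,000 ceiling; the corporate defendant(s) have their principal place of business in Ravstead, not Meren — no alternative holds. But the operative events occurred in Palley, and the 'unless' clause therefore excuses the requirement. Satisfied.
  (d) The contract was executed in Meren, not Palley. Not satisfied.
  → Not every requirement is met — no jurisdiction.
Courts with jurisdiction: the Ravstead Regional Court — 1 in total.

1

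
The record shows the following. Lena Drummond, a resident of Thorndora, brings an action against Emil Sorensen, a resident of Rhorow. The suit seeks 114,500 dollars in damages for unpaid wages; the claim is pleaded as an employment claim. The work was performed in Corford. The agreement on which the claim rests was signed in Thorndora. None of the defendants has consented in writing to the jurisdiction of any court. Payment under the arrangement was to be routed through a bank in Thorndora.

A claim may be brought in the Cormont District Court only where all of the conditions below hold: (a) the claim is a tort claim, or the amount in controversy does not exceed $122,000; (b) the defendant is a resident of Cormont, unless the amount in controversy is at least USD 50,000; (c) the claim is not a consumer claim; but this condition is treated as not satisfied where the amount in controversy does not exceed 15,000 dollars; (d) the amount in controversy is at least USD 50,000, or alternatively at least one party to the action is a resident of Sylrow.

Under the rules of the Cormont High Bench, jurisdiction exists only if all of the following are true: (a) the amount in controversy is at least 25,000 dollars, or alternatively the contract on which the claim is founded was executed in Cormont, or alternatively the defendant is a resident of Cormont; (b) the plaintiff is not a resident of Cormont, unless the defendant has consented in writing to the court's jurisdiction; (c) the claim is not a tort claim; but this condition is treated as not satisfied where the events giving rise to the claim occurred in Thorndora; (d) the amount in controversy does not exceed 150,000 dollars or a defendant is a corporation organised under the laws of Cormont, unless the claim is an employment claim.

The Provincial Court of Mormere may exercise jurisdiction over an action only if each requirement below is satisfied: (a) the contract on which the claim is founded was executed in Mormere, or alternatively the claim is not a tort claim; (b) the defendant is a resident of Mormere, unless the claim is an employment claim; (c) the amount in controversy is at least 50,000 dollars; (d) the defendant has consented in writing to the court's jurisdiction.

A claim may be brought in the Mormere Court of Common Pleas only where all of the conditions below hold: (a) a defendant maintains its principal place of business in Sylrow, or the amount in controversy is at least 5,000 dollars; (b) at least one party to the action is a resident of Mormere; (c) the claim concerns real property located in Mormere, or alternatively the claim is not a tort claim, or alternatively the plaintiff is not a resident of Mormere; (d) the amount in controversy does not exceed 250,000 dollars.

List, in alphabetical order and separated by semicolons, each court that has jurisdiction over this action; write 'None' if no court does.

the Cormont District Court; the Cormont High Bench

The Cormont District Court:
  (a) The amount in controversy is $114,500, within the 122,000 dollars ceiling — that alternative is enough. Met.
  (b) The defendant resides in Rhorow, not Cormont. But the amount in controversy is 114,500 dollars, which meets the $50,000 floor, and the 'unless' clause therefore excuses the requirement. Satisfied.
  (c) The claim is an employment claim, not a consumer claim. The exception is not triggered, since the amount in controversy is 114,500 dollars, above the $15,000 ceiling. Satisfied.
  (d) The amount in controversy is $114,500, which meets the USD 50,000 floor, so one alternative holds. Condition met.
  → All conditions met; jurisdiction exists.
The Cormont High Bench:
  (a) The amount in controversy is $114,500, which meets the USD 25,000 floor — that alternative is enough. Met.
  (b) The plaintiff resides in Thorndora, which is not Cormont. Met.
  (c) The claim is an employment claim, not a tort claim. The carve-out does not apply: the operative events occurred in Corford, not Thorndora. Met.
  (d) The amount in controversy is USD 114,500, within the 150,000 dollars ceiling — that alternative is enough. Condition met.
  → The court has jurisdiction.
The Provincial Court of Mormere:
  (a) The claim is an employment claim, not a tort claim, so this disjunct is met. Condition met.
  (b) The defendant resides in Rhorow, not Mormere. However, the claim is an employment claim, so the 'unless' proviso supplies this condition. Condition met.
  (c) The amount in controversy is 114,500 dollars, which meets the 50,000 dollars floor. Satisfied.
  (d) No such written consent has been filed. Not satisfied.
  → No jurisdiction.
The Mormere Court of Common Pleas:
  (a) The amount in controversy is $114,500, which meets the 5,000 dollars floor, which satisfies one of the alternatives. Met.
  (b) No party resides in Mormere. Not satisfied.
  (c) The claim is an employment claim, not a tort claim, so one alternative holds. Satisfied.
  (d) The amount in controversy is $114,500, within the $250,000 ceiling. Met.
  → No jurisdiction.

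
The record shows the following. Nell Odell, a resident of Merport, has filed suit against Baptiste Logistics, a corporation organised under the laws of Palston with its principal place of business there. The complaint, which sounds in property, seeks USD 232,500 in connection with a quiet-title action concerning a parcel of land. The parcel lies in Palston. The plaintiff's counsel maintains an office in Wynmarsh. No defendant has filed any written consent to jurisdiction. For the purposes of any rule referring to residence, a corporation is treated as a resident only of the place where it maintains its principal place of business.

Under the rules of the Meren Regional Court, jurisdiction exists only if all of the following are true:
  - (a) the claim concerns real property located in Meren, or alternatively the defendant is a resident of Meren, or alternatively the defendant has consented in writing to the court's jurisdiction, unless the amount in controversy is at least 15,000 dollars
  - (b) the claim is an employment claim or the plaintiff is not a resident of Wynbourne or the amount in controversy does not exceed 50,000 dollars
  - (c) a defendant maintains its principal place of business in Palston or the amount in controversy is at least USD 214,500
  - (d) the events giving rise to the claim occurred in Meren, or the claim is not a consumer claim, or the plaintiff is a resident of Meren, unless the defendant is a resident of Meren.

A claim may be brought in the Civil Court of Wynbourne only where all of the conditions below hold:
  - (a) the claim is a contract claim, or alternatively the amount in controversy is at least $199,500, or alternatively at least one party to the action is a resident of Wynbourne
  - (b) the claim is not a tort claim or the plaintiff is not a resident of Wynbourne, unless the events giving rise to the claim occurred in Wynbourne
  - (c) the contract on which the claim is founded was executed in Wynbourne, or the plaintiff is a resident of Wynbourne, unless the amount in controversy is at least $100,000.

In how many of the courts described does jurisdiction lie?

2

The Meren Regional Court:
  (a) The property lies in Palston, not Meren; the defendant resides in Palston, not Meren; no such written consent has been filed — none of the alternatives is met. But the amount in controversy is 232,500 dollars, which meets the $15,000 floor, and the 'unless' clause therefore excuses the requirement. Satisfied.
  (b) The plaintiff resides in Merport, which is not Wynbourne, which satisfies one of the alternatives. Met.
  (c) Baptiste Logistics has its principal place of business in Palston — that alternative is enough. Met.
  (d) The claim is a property claim, not a consumer claim, so one alternative holds. Condition met.
  → Jurisdiction lies.
The Civil Court of Wynbourne:
  (a) The amount in controversy is $232,500, which meets the USD 199,500 floor, so one alternative holds. Condition met.
  (b) The claim is a property claim, not a tort claim, so this disjunct is met. Condition met.
  (c) No contract (and hence no place of execution) is alleged; the plaintiff resides in Merport, not Wynbourne — no alternative holds. However, the amount in controversy is 232,500 dollars, which meets the $100,000 floor, so the 'unless' proviso supplies this condition. Condition met.
  → All conditions met; jurisdiction exists.
Courts with jurisdiction: the Meren Regional Court, the Civil Court of Wynbourne — 2 in total.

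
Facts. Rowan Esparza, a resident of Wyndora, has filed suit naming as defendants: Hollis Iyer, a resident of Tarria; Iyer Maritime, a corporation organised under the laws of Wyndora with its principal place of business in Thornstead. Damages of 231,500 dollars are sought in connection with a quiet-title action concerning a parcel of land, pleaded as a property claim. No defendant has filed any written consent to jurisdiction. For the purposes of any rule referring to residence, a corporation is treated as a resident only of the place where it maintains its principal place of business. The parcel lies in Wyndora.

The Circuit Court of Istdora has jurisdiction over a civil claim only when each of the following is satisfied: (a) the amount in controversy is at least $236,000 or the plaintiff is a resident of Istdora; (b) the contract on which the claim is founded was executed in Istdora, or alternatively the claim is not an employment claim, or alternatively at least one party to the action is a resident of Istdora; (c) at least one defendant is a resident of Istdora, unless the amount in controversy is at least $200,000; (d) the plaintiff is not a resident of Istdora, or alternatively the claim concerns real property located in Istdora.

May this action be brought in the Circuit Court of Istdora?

The Circuit Court of Istdora:
  (a) The amount in controversy is $231,500, below the $236,000 floor; the plaintiff resides in Wyndora, not Istdora — every alternative fails. Fails.
  (b) The claim is a property claim, not an employment claim, so this disjunct is met. Satisfied.
  (c) No defendant resides in Istdora (they reside in Tarria, Thornstead). However, the amount in controversy is 231,500 dollars, which meets the 200,000 dollars floor, so the 'unless' proviso supplies this condition. Met.
  (d) The plaintiff resides in Wyndora, which is not Istdora, so one alternative holds. Met.
  → At least one condition fails; no jurisdiction.

No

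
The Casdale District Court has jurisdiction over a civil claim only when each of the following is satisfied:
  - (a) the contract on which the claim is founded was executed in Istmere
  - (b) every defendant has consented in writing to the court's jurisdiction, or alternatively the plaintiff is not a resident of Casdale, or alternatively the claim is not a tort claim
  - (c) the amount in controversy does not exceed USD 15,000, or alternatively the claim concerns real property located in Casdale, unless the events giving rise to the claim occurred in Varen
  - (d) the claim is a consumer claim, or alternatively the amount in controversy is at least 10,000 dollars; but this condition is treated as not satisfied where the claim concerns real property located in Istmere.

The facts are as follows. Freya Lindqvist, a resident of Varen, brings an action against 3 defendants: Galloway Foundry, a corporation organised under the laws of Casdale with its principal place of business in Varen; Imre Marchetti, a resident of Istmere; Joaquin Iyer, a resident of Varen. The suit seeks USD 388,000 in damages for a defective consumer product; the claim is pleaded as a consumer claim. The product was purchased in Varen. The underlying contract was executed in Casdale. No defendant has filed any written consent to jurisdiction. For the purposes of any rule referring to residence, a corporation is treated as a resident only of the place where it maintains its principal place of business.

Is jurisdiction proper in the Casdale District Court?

No

The Casdale District Court:
  (a) The contract was executed in Casdale, not Istmere. Not met.
  (b) The plaintiff resides in Varen, which is not Casdale, so this disjunct is met. Satisfied.
  (c) The amount in controversy is USD 388,000, above the $15,000 ceiling; the claim does not concern real property — no alternative holds. But the operative events occurred in Varen, and the 'unless' clause therefore excuses the requirement. Condition met.
  (d) The claim is a consumer claim, so one alternative holds. The exception is not triggered, since the claim does not concern real property. Met.
  → At least one condition fails; no jurisdiction.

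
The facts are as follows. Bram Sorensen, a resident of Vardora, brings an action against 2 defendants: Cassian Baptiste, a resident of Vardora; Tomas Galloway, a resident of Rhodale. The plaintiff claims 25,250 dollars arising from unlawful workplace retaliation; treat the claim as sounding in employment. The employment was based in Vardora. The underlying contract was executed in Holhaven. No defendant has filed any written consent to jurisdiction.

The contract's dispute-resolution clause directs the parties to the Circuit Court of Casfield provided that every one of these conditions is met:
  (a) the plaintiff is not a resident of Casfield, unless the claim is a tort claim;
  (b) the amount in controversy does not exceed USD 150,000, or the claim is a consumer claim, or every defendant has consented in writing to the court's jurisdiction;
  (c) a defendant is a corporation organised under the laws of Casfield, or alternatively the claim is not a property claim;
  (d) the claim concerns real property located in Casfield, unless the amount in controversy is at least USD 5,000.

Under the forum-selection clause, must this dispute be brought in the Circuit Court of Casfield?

Yes

The Circuit Court of Casfield:
  (a) The plaintiff resides in Vardora, which is not Casfield. Condition met.
  (b) The amount in controversy is 25,250 dollars, within the USD 150,000 ceiling, so one alternative holds. Condition met.
  (c) The claim is an employment claim, not a property claim — that alternative is enough. Met.
  (d) The claim does not concern real property. The proviso rescues it, though: the amount in controversy is USD 25,250, which meets the USD 5,000 floor. Met.
  → Forum clause is triggered.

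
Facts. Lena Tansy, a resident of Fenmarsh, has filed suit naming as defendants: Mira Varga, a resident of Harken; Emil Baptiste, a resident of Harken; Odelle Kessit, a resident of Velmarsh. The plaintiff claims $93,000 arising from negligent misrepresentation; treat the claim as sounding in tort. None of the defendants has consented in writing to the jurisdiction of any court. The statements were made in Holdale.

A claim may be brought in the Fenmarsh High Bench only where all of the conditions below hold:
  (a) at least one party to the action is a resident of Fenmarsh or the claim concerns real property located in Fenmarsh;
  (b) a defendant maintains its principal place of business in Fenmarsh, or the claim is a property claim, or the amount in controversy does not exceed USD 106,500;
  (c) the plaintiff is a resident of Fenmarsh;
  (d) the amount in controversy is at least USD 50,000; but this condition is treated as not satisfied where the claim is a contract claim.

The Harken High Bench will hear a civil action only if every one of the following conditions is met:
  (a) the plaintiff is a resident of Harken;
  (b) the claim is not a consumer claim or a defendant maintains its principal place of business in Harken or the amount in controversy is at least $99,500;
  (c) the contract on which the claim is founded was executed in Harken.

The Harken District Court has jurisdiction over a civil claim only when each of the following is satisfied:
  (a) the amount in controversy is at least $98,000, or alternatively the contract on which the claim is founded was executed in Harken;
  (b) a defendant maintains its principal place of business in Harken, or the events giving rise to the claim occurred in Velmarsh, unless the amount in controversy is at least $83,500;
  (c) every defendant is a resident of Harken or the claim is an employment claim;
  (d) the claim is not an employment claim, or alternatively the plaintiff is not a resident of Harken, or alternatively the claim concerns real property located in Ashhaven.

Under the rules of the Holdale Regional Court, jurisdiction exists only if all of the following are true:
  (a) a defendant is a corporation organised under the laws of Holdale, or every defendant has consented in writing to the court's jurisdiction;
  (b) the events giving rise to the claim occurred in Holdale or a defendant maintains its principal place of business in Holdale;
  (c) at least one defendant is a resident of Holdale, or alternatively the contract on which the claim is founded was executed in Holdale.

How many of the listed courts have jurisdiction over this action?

The Fenmarsh High Bench:
  (a) Lena Tansy resides in Fenmarsh, so this disjunct is met. Satisfied.
  (b) The amount in controversy is USD 93,000, within the USD 106,500 ceiling, so this disjunct is met. Condition met.
  (c) The plaintiff resides in Fenmarsh. Condition met.
  (d) The amount in controversy is USD 93,000, which meets the $50,000 floor. The exception is not triggered, since the claim is a tort claim, not a contract claim. Condition met.
  → Every requirement is satisfied — jurisdiction.
The Harken High Bench:
  (a) The plaintiff resides in Fenmarsh, not Harken. Not satisfied.
  (b) The claim is a tort claim, not a consumer claim, so one alternative holds. Met.
  (c) No contract (and hence no place of execution) is alleged. Not satisfied.
  → No jurisdiction.
The Harken District Court:
  (a) The amount in controversy is $93,000, below the USD 98,000 floor; no contract (and hence no place of execution) is alleged — every alternative fails. Condition not met.
  (b) No defendant is a corporation; the operative events occurred in Holdale, not Velmarsh — every alternative fails. The proviso rescues it, though: the amount in controversy is USD 93,000, which meets the $83,500 floor. Satisfied.
  (c) The defendants reside as follows — Mira Varga in Harken, Emil Baptiste in Harken, Odelle Kessit in Velmarsh — not all in Harken; the claim is a tort claim, not an employment claim — none of the alternatives is met. Not satisfied.
  (d) The claim is a tort claim, not an employment claim, so one alternative holds. Met.
  → The court lacks jurisdiction.
The Holdale Regional Court:
  (a) No defendant is a corporation; no such written consent has been filed — every alternative fails. Not satisfied.
  (b) The operative events occurred in Holdale — that alternative is enough. Satisfied.
  (c) No defendant resides in Holdale (they reside in Harken, Harken, Velmarsh); no contract (and hence no place of execution) is alleged — no alternative holds. Fails.
  → At least one condition fails; no jurisdiction.
Courts with jurisdiction: the Fenmarsh High Bench — 1 in total.

1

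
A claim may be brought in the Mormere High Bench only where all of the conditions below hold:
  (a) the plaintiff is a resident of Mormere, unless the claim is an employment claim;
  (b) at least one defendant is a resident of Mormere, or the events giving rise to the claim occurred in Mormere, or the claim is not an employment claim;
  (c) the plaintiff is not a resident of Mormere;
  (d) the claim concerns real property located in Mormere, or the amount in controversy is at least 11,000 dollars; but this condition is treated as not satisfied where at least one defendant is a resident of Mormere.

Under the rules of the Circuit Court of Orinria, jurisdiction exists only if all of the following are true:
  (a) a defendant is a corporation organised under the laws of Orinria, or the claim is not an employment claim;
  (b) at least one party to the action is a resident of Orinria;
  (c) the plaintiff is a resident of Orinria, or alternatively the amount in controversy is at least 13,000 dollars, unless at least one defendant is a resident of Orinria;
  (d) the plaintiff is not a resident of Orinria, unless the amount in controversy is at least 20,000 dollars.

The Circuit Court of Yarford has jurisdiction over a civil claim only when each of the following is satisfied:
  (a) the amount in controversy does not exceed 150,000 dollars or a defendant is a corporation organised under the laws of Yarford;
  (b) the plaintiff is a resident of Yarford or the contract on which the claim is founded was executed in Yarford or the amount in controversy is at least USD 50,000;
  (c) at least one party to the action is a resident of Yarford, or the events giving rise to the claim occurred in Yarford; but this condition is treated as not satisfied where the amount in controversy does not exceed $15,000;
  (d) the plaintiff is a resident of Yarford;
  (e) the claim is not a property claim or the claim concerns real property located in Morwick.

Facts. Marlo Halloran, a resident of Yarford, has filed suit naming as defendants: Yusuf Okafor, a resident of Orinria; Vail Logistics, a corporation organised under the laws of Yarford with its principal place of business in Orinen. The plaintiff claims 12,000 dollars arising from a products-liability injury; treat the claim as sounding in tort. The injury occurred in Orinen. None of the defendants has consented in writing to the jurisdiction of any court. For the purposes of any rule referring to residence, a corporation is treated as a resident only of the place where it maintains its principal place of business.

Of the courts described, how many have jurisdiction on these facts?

1

The Mormere High Bench:
  (a) The plaintiff resides in Yarford, not Mormere. And the claim is a tort claim, not an employment claim, so the proviso does not save it. Fails.
  (b) The claim is a tort claim, not an employment claim, which satisfies one of the alternatives. Condition met.
  (c) The plaintiff resides in Yarford, which is not Mormere. Satisfied.
  (d) The amount in controversy is $12,000, which meets the USD 11,000 floor, so one alternative holds. And the carve-out is inapplicable — no defendant resides in Mormere (they reside in Orinria, Orinen). Satisfied.
  → At least one condition fails; no jurisdiction.
The Circuit Court of Orinria:
  (a) The claim is a tort claim, not an employment claim, so one alternative holds. Condition met.
  (b) Yusuf Okafor resides in Orinria. Satisfied.
  (c) The plaintiff resides in Yarford, not Orinria; the amount in controversy is USD 12,000, below the $13,000 floor — none of the alternatives is met. However, Yusuf Okafor resides in Orinria, so the 'unless' proviso supplies this condition. Met.
  (d) The plaintiff resides in Yarford, which is not Orinria. Met.
  → The court has jurisdiction.
The Circuit Court of Yarford:
  (a) The amount in controversy is 12,000 dollars, within the 150,000 dollars ceiling — that alternative is enough. Satisfied.
  (b) The plaintiff resides in Yarford, which satisfies one of the alternatives. Satisfied.
  (c) Marlo Halloran resides in Yarford, so this disjunct is met. However, the amount in controversy is 12,000 dollars, within the 15,000 dollars ceiling, which falls within the stated exception and so defeats the condition. Condition not met.
  (d) The plaintiff resides in Yarford. Met.
  (e) The claim is a tort claim, not a property claim, so this disjunct is met. Met.
  → Not every requirement is met — no jurisdiction.
Courts with jurisdiction: the Circuit Court of Orinria — 1 in total.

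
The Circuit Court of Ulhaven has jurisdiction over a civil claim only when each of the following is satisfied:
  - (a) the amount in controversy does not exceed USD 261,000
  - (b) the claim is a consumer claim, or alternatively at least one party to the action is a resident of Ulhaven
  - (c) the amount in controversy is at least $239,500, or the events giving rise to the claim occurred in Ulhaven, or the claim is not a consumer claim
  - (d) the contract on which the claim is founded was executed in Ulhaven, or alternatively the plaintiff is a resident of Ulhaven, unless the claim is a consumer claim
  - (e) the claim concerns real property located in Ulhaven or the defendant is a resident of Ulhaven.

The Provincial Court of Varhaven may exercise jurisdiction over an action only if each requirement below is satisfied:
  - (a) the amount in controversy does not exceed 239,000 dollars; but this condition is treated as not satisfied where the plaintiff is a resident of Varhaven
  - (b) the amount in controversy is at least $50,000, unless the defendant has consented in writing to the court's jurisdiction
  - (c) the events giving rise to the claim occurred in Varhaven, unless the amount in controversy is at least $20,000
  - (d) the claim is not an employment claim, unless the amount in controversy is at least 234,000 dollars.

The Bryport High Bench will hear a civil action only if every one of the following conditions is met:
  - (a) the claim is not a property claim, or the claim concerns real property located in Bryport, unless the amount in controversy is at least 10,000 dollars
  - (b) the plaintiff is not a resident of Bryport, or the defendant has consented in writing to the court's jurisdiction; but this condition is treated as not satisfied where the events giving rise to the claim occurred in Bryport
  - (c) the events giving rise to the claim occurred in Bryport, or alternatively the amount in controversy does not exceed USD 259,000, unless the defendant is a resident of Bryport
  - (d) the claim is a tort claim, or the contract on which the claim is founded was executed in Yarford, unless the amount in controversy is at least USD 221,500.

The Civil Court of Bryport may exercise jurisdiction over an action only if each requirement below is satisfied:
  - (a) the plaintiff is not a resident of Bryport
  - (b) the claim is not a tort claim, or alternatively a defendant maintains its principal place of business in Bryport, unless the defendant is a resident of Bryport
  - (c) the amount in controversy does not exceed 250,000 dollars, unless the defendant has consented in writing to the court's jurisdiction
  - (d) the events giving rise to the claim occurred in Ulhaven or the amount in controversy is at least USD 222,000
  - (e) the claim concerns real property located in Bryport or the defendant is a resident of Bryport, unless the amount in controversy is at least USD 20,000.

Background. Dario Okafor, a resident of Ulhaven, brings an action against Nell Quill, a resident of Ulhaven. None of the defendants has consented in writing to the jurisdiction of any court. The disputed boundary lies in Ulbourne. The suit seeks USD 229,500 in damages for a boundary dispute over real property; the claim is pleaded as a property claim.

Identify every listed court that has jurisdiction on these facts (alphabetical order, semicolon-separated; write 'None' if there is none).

The Circuit Court of Ulhaven:
  (a) The amount in controversy is 229,500 dollars, within the 261,000 dollars ceiling. Met.
  (b) Dario Okafor resides in Ulhaven, which satisfies one of the alternatives. Satisfied.
  (c) The claim is a property claim, not a consumer claim, so this disjunct is met. Met.
  (d) The plaintiff resides in Ulhaven — that alternative is enough. Condition met.
  (e) The defendant resides in Ulhaven, so one alternative holds. Condition met.
  → All conditions met; jurisdiction exists.
The Provincial Court of Varhaven:
  (a) The amount in controversy is 229,500 dollars, within the USD 239,000 ceiling. The carve-out does not apply: the plaintiff resides in Ulhaven, not Varhaven. Met.
  (b) The amount in controversy is USD 229,500, which meets the 50,000 dollars floor. Met.
  (c) The operative events occurred in Ulbourne, not Varhaven. However, the amount in controversy is 229,500 dollars, which meets the 20,000 dollars floor, so the 'unless' proviso supplies this condition. Met.
  (d) The claim is a property claim, not an employment claim. Met.
  → Jurisdiction lies.
The Bryport High Bench:
  (a) The claim is a property claim; the property lies in Ulbourne, not Bryport — no alternative holds. However, the amount in controversy is USD 229,500, which meets the 10,000 dollars floor, so the 'unless' proviso supplies this condition. Condition met.
  (b) The plaintiff resides in Ulhaven, which is not Bryport — that alternative is enough. The carve-out does not apply: the operative events occurred in Ulbourne, not Bryport. Condition met.
  (c) The amount in controversy is USD 229,500, within the USD 259,000 ceiling, which satisfies one of the alternatives. Met.
  (d) The claim is a property claim, not a tort claim; no contract (and hence no place of execution) is alleged — no alternative holds. But the amount in controversy is USD 229,500, which meets the USD 221,500 floor, and the 'unless' clause therefore excuses the requirement. Satisfied.
  → The court has jurisdiction.
The Civil Court of Bryport:
  (a) The plaintiff resides in Ulhaven, which is not Bryport. Satisfied.
  (b) The claim is a property claim, not a tort claim, so this disjunct is met. Condition met.
  (c) The amount in controversy is $229,500, within the $250,000 ceiling. Satisfied.
  (d) The amount in controversy is $229,500, which meets the USD 222,000 floor, so this disjunct is met. Met.
  (e) The property lies in Ulbourne, not Bryport; the defendant resides in Ulhaven, not Bryport — no alternative holds. But the amount in controversy is 229,500 dollars, which meets the 20,000 dollars floor, and the 'unless' clause therefore excuses the requirement. Met.
  → All conditions met; jurisdiction exists.

the Bryport High Bench; the Circuit Court of Ulhaven; the Civil Court of Bryport; the Provincial Court of Varhaven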